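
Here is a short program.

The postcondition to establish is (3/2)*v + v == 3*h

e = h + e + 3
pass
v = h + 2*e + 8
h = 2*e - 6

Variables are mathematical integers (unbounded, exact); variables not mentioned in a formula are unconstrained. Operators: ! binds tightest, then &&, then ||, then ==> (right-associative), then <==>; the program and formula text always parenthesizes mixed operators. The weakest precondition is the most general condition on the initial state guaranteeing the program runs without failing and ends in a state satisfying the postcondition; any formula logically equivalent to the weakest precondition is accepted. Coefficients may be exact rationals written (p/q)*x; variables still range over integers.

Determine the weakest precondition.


Working backward. After the program, the postcondition (3/2)*v + v == 3*h must hold; in canonical form it is (5/2)*v == 3*h.
Before h := 2*e - 6: (5/2)*v == 6*e - 18
Before v := h + 2*e + 8: (5/2)*h == e - 38
Before skip: (5/2)*h == e - 38
Before e := h + e + 3: (3/2)*h == e - 35
Answer: WP = (3/2)*h == e - 35


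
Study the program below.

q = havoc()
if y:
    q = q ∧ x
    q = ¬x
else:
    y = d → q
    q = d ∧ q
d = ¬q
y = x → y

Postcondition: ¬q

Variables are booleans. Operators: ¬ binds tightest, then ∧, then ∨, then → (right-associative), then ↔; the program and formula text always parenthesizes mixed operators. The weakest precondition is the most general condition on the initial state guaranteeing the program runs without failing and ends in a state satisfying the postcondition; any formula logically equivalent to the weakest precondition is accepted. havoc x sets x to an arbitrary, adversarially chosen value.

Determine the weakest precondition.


Working backward. After the program, ¬q must hold.
Before y := x → y: ¬q
Before d := ¬q: ¬q
Then branch requires x; else branch requires ¬(d ∧ q).
Before the if: (y → x) ∧ ((¬y) → (¬(d ∧ q)))
Before havoc q: (y → x) ∧ ((¬y) → (¬d))
Answer: WP = (y → x) ∧ ((¬y) → (¬d))


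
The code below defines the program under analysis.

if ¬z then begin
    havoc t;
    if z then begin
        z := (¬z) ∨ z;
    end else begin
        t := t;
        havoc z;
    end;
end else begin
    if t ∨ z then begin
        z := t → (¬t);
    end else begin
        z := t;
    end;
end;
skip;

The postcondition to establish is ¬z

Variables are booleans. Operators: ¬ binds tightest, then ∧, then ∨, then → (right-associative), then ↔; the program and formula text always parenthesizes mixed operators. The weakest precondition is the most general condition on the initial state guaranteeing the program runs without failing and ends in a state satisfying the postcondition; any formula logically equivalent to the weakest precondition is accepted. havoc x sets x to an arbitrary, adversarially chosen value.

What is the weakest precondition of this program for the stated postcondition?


Working backward. After the program, ¬z must hold.
Before skip: ¬z
Then branch requires false; else branch requires ((t ∨ z) → (¬(t → (¬t)))) ∧ ((¬(t ∨ z)) → (¬t)).
Before the if: z ∧ (z → (((t ∨ z) → (¬(t → (¬t)))) ∧ ((¬(t ∨ z)) → (¬t))))
Answer: WP = z ∧ (z → (((t ∨ z) → (¬(t → (¬t)))) ∧ ((¬(t ∨ z)) → (¬t))))


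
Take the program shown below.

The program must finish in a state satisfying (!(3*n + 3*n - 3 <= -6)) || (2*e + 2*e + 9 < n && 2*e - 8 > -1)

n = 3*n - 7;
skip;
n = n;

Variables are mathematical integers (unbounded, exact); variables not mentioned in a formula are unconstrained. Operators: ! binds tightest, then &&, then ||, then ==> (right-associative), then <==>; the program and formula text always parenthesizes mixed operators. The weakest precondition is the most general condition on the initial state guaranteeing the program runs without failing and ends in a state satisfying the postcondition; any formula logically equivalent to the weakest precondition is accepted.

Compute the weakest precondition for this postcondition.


Working backward. After the program, the postcondition (!(3*n + 3*n - 3 <= -6)) || (2*e + 2*e + 9 < n && 2*e - 8 > -1) must hold; in canonical form it is (!(6*n <= -3)) || (4*e < n - 9 && 2*e > 7).
Before n := n: (!(6*n <= -3)) || (4*e < n - 9 && 2*e > 7)
Before skip: (!(6*n <= -3)) || (4*e < n - 9 && 2*e > 7)
Before n := 3*n - 7: (!(18*n <= 39)) || (4*e < 3*n - 16 && 2*e > 7)
Answer: WP = (!(18*n <= 39)) || (4*e < 3*n - 16 && 2*e > 7)


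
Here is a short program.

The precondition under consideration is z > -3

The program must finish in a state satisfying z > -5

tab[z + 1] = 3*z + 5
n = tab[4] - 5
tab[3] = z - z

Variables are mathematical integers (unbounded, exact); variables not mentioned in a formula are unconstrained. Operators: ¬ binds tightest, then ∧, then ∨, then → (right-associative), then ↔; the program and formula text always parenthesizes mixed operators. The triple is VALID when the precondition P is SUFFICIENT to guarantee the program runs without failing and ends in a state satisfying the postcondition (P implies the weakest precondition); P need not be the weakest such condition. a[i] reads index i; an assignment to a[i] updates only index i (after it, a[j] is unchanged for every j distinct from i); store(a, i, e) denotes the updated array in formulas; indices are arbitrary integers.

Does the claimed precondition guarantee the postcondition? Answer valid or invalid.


Working backward. After the program, z > -5 must hold.
Before tab[3] := z - z: z > -5
Before n := tab[4] - 5: z > -5
Before tab[z + 1] := 3*z + 5: z > -5
The weakest precondition is z > -5.
Check whether z > -3 implies it.
Every state satisfying the precondition satisfies the weakest precondition: the implication holds.
Answer: valid


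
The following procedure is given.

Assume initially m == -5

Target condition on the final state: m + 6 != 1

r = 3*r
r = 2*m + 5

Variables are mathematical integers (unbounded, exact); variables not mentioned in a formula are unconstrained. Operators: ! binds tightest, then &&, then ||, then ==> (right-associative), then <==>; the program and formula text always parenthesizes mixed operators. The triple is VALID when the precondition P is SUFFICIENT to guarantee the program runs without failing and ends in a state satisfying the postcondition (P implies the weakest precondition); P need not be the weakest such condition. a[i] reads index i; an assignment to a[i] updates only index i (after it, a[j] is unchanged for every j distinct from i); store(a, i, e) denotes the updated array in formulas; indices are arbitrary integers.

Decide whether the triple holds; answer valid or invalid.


Working backward. After the program, the postcondition m + 6 != 1 must hold; in canonical form it is m != -5.
Before r := 2*m + 5: m != -5
Before r := 3*r: m != -5
The weakest precondition is m != -5.
Check whether m == -5 implies it.
Countermodel: at the initial state m = -5, the precondition holds but the weakest precondition fails.
Answer: invalid


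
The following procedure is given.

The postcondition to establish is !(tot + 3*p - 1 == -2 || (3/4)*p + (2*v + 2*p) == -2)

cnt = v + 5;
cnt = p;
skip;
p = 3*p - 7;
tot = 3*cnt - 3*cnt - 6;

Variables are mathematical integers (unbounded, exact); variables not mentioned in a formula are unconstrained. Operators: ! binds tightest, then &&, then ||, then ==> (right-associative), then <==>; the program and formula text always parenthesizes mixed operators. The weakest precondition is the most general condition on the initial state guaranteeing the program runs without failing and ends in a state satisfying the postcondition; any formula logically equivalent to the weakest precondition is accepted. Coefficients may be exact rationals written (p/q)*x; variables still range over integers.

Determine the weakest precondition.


Working backward. After the program, the postcondition !(tot + 3*p - 1 == -2 || (3/4)*p + (2*v + 2*p) == -2) must hold; in canonical form it is !(3*p + tot == -1 || (11/4)*p + 2*v == -2).
Before tot := 3*cnt - 3*cnt - 6: !(3*p == 5 || (11/4)*p + 2*v == -2)
Before p := 3*p - 7: !(9*p == 26 || (33/4)*p + 2*v == 69/4)
Before skip: !(9*p == 26 || (33/4)*p + 2*v == 69/4)
Before cnt := p: !(9*p == 26 || (33/4)*p + 2*v == 69/4)
Before cnt := v + 5: !(9*p == 26 || (33/4)*p + 2*v == 69/4)
Answer: WP = !(9*p == 26 || (33/4)*p + 2*v == 69/4)


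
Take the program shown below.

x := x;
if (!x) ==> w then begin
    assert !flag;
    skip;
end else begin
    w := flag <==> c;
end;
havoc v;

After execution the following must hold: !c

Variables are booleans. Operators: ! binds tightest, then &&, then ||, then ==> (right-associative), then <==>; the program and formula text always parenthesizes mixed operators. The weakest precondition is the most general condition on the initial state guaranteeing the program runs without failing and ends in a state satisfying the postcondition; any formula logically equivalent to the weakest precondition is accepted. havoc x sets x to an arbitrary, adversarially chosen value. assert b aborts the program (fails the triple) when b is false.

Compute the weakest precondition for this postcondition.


Working backward. After the program, !c must hold.
Before havoc v: !c
Then branch requires (!flag) && (!c); else branch requires !c.
Before the if: (((!x) ==> w) ==> ((!flag) && (!c))) && ((!((!x) ==> w)) ==> (!c))
Before x := x: (((!x) ==> w) ==> ((!flag) && (!c))) && ((!((!x) ==> w)) ==> (!c))
Answer: WP = (((!x) ==> w) ==> ((!flag) && (!c))) && ((!((!x) ==> w)) ==> (!c))


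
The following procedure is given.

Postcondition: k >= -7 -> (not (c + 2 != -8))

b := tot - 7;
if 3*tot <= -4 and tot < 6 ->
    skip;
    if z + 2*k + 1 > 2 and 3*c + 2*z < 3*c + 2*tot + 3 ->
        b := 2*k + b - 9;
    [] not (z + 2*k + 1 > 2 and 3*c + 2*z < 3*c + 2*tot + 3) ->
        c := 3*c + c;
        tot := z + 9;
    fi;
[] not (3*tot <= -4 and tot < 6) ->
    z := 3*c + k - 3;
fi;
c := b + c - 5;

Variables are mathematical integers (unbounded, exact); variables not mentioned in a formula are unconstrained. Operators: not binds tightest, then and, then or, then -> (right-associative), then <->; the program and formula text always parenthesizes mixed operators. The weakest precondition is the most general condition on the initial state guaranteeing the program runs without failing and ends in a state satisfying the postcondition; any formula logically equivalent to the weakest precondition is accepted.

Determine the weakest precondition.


Working backward. After the program, the postcondition k >= -7 -> (not (c + 2 != -8)) must hold; in canonical form it is k >= -7 -> (not (c != -10)).
Before c := b + c - 5: k >= -7 -> (not (b + c != -5))
Then branch requires ((2*k + z > 1 and 2*z < 2*tot + 3) -> (k >= -7 -> (not (b + c + 2*k != 4)))) and ((not (2*k + z > 1 and 2*z < 2*tot + 3)) -> (k >= -7 -> (not (b + 4*c != -5)))); else branch requires k >= -7 -> (not (b + c != -5)).
Before the if: ((3*tot <= -4 and tot < 6) -> (((2*k + z > 1 and 2*z < 2*tot + 3) -> (k >= -7 -> (not (b + c + 2*k != 4)))) and ((not (2*k + z > 1 and 2*z < 2*tot + 3)) -> (k >= -7 -> (not (b + 4*c != -5)))))) and ((not (3*tot <= -4 and tot < 6)) -> (k >= -7 -> (not (b + c != -5))))
Before b := tot - 7: ((3*tot <= -4 and tot < 6) -> (((2*k + z > 1 and 2*z < 2*tot + 3) -> (k >= -7 -> (not (c + 2*k + tot != 11)))) and ((not (2*k + z > 1 and 2*z < 2*tot + 3)) -> (k >= -7 -> (not (4*c + tot != 2)))))) and ((not (3*tot <= -4 and tot < 6)) -> (k >= -7 -> (not (c + tot != 2))))
Answer: WP = ((3*tot <= -4 and tot < 6) -> (((2*k + z > 1 and 2*z < 2*tot + 3) -> (k >= -7 -> (not (c + 2*k + tot != 11)))) and ((not (2*k + z > 1 and 2*z < 2*tot + 3)) -> (k >= -7 -> (not (4*c + tot != 2)))))) and ((not (3*tot <= -4 and tot < 6)) -> (k >= -7 -> (not (c + tot != 2))))


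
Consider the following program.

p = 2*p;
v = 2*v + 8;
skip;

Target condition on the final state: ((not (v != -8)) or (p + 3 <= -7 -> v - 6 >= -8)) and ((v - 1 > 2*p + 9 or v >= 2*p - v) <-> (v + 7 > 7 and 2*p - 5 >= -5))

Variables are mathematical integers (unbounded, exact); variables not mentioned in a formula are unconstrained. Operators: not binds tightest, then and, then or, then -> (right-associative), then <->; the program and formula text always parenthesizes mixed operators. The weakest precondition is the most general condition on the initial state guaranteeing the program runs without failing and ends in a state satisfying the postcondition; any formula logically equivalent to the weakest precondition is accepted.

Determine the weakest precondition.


Working backward. After the program, the postcondition ((not (v != -8)) or (p + 3 <= -7 -> v - 6 >= -8)) and ((v - 1 > 2*p + 9 or v >= 2*p - v) <-> (v + 7 > 7 and 2*p - 5 >= -5)) must hold; in canonical form it is ((not (v != -8)) or (p <= -10 -> v >= -2)) and ((v > 2*p + 10 or 2*v >= 2*p) <-> (v > 0 and 2*p >= 0)).
Before skip: ((not (v != -8)) or (p <= -10 -> v >= -2)) and ((v > 2*p + 10 or 2*v >= 2*p) <-> (v > 0 and 2*p >= 0))
Before v := 2*v + 8: ((not (2*v != -16)) or (p <= -10 -> 2*v >= -10)) and ((2*v > 2*p + 2 or 4*v >= 2*p - 16) <-> (2*v > -8 and 2*p >= 0))
Before p := 2*p: ((not (2*v != -16)) or (2*p <= -10 -> 2*v >= -10)) and ((2*v > 4*p + 2 or 4*v >= 4*p - 16) <-> (2*v > -8 and 4*p >= 0))
Answer: WP = ((not (2*v != -16)) or (2*p <= -10 -> 2*v >= -10)) and ((2*v > 4*p + 2 or 4*v >= 4*p - 16) <-> (2*v > -8 and 4*p >= 0))


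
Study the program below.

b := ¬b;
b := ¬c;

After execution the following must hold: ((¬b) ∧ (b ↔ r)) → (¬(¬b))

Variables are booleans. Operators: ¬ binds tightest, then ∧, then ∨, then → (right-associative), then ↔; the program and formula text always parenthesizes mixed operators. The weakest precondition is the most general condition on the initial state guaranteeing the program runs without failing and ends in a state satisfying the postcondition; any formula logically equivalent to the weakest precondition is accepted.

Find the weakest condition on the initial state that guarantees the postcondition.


Working backward. After the program, the postcondition ((¬b) ∧ (b ↔ r)) → (¬(¬b)) must hold; in canonical form it is ((¬b) ∧ (b ↔ r)) → b.
Before b := ¬c: (c ∧ ((¬c) ↔ r)) → (¬c)
Before b := ¬b: (c ∧ ((¬c) ↔ r)) → (¬c)
Answer: WP = (c ∧ ((¬c) ↔ r)) → (¬c)


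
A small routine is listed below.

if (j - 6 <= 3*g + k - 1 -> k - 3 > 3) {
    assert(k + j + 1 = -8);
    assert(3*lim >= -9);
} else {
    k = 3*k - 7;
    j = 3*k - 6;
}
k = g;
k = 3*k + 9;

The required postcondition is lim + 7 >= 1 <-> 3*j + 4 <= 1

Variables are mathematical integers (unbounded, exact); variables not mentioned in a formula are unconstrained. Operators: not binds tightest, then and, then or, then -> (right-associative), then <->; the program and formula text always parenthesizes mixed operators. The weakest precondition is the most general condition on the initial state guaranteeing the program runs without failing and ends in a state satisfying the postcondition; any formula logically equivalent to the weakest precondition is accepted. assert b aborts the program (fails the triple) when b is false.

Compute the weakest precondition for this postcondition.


Working backward. After the program, the postcondition lim + 7 >= 1 <-> 3*j + 4 <= 1 must hold; in canonical form it is lim >= -6 <-> 3*j <= -3.
Before k := 3*k + 9: lim >= -6 <-> 3*j <= -3
Before k := g: lim >= -6 <-> 3*j <= -3
Then branch requires j + k = -9 and 3*lim >= -9 and (lim >= -6 <-> 3*j <= -3); else branch requires lim >= -6 <-> 27*k <= 78.
Before the if: ((j <= 3*g + k + 5 -> k > 6) -> (j + k = -9 and 3*lim >= -9 and (lim >= -6 <-> 3*j <= -3))) and ((not (j <= 3*g + k + 5 -> k > 6)) -> (lim >= -6 <-> 27*k <= 78))
Answer: WP = ((j <= 3*g + k + 5 -> k > 6) -> (j + k = -9 and 3*lim >= -9 and (lim >= -6 <-> 3*j <= -3))) and ((not (j <= 3*g + k + 5 -> k > 6)) -> (lim >= -6 <-> 27*k <= 78))


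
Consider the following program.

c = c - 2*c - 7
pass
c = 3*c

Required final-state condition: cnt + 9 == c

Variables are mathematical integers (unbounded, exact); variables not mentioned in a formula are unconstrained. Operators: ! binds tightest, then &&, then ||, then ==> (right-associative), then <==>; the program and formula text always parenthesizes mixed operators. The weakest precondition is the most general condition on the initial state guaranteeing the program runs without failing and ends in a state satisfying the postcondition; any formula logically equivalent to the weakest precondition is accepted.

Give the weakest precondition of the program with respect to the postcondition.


Working backward. After the program, the postcondition cnt + 9 == c must hold; in canonical form it is cnt == c - 9.
Before c := 3*c: cnt == 3*c - 9
Before skip: cnt == 3*c - 9
Before c := c - 2*c - 7: 3*c + cnt == -30
Answer: WP = 3*c + cnt == -30


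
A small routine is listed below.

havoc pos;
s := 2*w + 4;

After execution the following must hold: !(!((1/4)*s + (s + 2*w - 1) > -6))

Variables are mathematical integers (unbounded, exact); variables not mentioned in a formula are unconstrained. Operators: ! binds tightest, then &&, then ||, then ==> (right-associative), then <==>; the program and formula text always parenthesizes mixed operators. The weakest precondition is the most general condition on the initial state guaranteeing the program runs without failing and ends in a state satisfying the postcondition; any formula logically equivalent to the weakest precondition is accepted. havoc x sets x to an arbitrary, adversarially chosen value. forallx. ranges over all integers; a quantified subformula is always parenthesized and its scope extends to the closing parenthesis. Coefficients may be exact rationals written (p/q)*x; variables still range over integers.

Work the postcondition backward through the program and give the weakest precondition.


Working backward. After the program, the postcondition !(!((1/4)*s + (s + 2*w - 1) > -6)) must hold; in canonical form it is (5/4)*s + 2*w > -5.
Before s := 2*w + 4: (9/2)*w > -10
Before havoc pos: (9/2)*w > -10
Answer: WP = (9/2)*w > -10


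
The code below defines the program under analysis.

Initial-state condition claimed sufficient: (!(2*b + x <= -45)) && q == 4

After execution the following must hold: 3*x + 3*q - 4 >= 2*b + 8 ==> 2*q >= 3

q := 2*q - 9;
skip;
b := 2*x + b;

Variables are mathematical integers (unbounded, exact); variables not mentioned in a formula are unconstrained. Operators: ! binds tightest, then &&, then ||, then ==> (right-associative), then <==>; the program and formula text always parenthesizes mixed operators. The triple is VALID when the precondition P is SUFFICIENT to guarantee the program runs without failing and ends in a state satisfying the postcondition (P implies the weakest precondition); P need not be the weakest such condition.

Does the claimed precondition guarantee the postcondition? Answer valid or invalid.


Working backward. After the program, the postcondition 3*x + 3*q - 4 >= 2*b + 8 ==> 2*q >= 3 must hold; in canonical form it is 3*q + 3*x >= 2*b + 12 ==> 2*q >= 3.
Before b := 2*x + b: 3*q >= 2*b + x + 12 ==> 2*q >= 3
Before skip: 3*q >= 2*b + x + 12 ==> 2*q >= 3
Before q := 2*q - 9: 6*q >= 2*b + x + 39 ==> 4*q >= 21
The weakest precondition is 6*q >= 2*b + x + 39 ==> 4*q >= 21.
Check whether (!(2*b + x <= -45)) && q == 4 implies it.
Countermodel: at the initial state b = 0, q = 4, x = -44, the precondition holds but the weakest precondition fails.
Answer: invalid


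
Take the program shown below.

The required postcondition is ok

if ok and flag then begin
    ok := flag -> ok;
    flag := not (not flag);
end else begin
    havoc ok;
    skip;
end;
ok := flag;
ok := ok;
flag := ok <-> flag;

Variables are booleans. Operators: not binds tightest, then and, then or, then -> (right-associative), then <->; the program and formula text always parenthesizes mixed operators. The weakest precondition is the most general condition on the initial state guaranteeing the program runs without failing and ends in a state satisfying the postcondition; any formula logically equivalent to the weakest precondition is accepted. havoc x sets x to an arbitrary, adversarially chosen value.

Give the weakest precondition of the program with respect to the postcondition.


Working backward. After the program, ok must hold.
Before flag := ok <-> flag: ok
Before ok := ok: ok
Before ok := flag: flag
Then branch requires flag; else branch requires flag.
Before the if: ((ok and flag) -> flag) and ((not (ok and flag)) -> flag)
Answer: WP = ((ok and flag) -> flag) and ((not (ok and flag)) -> flag)


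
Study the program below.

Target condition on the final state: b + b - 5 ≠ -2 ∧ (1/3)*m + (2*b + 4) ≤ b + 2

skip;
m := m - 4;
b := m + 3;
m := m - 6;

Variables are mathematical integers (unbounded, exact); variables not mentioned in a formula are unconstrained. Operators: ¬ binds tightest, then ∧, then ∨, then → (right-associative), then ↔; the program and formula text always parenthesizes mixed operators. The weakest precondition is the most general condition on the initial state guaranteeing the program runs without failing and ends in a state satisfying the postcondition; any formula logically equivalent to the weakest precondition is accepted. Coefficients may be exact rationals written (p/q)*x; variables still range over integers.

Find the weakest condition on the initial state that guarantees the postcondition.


Working backward. After the program, the postcondition b + b - 5 ≠ -2 ∧ (1/3)*m + (2*b + 4) ≤ b + 2 must hold; in canonical form it is 2*b ≠ 3 ∧ b + (1/3)*m ≤ -2.
Before m := m - 6: 2*b ≠ 3 ∧ b + (1/3)*m ≤ 0
Before b := m + 3: 2*m ≠ -3 ∧ (4/3)*m ≤ -3
Before m := m - 4: 2*m ≠ 5 ∧ (4/3)*m ≤ 7/3
Before skip: 2*m ≠ 5 ∧ (4/3)*m ≤ 7/3
Answer: WP = 2*m ≠ 5 ∧ (4/3)*m ≤ 7/3


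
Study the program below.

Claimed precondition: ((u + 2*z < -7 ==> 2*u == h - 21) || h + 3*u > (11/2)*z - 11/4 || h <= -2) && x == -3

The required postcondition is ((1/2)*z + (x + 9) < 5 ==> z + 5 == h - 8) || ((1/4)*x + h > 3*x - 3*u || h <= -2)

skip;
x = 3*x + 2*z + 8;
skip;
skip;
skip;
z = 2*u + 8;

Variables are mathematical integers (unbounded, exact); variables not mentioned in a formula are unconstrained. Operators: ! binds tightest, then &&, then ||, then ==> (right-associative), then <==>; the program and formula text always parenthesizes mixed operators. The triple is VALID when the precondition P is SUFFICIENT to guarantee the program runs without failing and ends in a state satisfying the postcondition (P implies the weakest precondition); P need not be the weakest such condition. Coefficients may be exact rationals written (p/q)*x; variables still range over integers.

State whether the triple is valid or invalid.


Working backward. After the program, the postcondition ((1/2)*z + (x + 9) < 5 ==> z + 5 == h - 8) || ((1/4)*x + h > 3*x - 3*u || h <= -2) must hold; in canonical form it is (x + (1/2)*z < -4 ==> z == h - 13) || h + 3*u > (11/4)*x || h <= -2.
Before z := 2*u + 8: (u + x < -8 ==> 2*u == h - 21) || h + 3*u > (11/4)*x || h <= -2
Before skip: (u + x < -8 ==> 2*u == h - 21) || h + 3*u > (11/4)*x || h <= -2
Before skip: (u + x < -8 ==> 2*u == h - 21) || h + 3*u > (11/4)*x || h <= -2
Before skip: (u + x < -8 ==> 2*u == h - 21) || h + 3*u > (11/4)*x || h <= -2
Before x := 3*x + 2*z + 8: (u + 3*x + 2*z < -16 ==> 2*u == h - 21) || h + 3*u > (33/4)*x + (11/2)*z + 22 || h <= -2
Before skip: (u + 3*x + 2*z < -16 ==> 2*u == h - 21) || h + 3*u > (33/4)*x + (11/2)*z + 22 || h <= -2
The weakest precondition is (u + 3*x + 2*z < -16 ==> 2*u == h - 21) || h + 3*u > (33/4)*x + (11/2)*z + 22 || h <= -2.
Check whether ((u + 2*z < -7 ==> 2*u == h - 21) || h + 3*u > (11/2)*z - 11/4 || h <= -2) && x == -3 implies it.
Every state satisfying the precondition satisfies the weakest precondition: the implication holds.
Answer: valid


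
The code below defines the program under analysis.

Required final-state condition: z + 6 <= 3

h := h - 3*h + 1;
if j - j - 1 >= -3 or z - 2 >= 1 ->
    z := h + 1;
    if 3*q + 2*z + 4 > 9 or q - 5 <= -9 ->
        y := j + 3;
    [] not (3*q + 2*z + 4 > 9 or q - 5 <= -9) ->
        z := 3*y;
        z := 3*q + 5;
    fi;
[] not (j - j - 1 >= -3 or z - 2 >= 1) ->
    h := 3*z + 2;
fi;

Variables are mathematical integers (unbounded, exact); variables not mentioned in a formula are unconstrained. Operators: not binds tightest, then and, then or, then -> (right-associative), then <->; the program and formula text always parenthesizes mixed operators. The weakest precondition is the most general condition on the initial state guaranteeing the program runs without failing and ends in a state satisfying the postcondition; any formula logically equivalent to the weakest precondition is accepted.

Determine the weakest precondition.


Working backward. After the program, the postcondition z + 6 <= 3 must hold; in canonical form it is z <= -3.
Then branch requires ((2*h + 3*q > 3 or q <= -4) -> h <= -4) and ((not (2*h + 3*q > 3 or q <= -4)) -> 3*q <= -8); else branch requires z <= -3.
Before the if: ((2*h + 3*q > 3 or q <= -4) -> h <= -4) and ((not (2*h + 3*q > 3 or q <= -4)) -> 3*q <= -8)
Before h := h - 3*h + 1: ((3*q > 4*h + 1 or q <= -4) -> 2*h >= 5) and ((not (3*q > 4*h + 1 or q <= -4)) -> 3*q <= -8)
Answer: WP = ((3*q > 4*h + 1 or q <= -4) -> 2*h >= 5) and ((not (3*q > 4*h + 1 or q <= -4)) -> 3*q <= -8)


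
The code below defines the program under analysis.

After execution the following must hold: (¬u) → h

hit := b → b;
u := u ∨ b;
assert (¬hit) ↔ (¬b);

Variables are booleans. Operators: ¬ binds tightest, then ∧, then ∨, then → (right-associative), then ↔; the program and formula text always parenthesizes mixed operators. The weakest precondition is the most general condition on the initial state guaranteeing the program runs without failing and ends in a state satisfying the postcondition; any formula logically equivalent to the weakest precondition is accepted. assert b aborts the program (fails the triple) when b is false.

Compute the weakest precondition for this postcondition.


Working backward. After the program, (¬u) → h must hold.
Before assert (¬hit) ↔ (¬b): ((¬hit) ↔ (¬b)) ∧ ((¬u) → h)
Before u := u ∨ b: ((¬hit) ↔ (¬b)) ∧ ((¬(u ∨ b)) → h)
Before hit := b → b: b ∧ ((¬(u ∨ b)) → h)
Answer: WP = b ∧ ((¬(u ∨ b)) → h)


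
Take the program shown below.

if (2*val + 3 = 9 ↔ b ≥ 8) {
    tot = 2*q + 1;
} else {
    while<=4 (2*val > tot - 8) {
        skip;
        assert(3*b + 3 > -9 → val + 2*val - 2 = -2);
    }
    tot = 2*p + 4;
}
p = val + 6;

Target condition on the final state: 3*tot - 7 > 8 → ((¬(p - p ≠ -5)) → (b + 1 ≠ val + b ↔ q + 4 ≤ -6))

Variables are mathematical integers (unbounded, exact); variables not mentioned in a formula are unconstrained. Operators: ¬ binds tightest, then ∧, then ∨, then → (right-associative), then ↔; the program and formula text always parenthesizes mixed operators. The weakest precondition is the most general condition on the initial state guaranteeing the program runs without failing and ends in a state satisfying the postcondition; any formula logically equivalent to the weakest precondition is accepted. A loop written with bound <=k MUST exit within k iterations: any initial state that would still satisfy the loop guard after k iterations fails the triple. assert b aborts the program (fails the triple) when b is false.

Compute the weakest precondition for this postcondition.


Working backward. After the program, the postcondition 3*tot - 7 > 8 → ((¬(p - p ≠ -5)) → (b + 1 ≠ val + b ↔ q + 4 ≤ -6)) must hold; in canonical form it is true.
Before p := val + 6: true
Then branch requires true; else branch requires 2*val > tot - 8 → ((3*b > -12 → 3*val = 0) ∧ (2*val > tot - 8 → ((3*b > -12 → 3*val = 0) ∧ (2*val > tot - 8 → ((3*b > -12 → 3*val = 0) ∧ (2*val > tot - 8 → ((3*b > -12 → 3*val = 0) ∧ (¬(2*val > tot - 8))))))))).
Before the if: (¬(2*val = 6 ↔ b ≥ 8)) → (2*val > tot - 8 → ((3*b > -12 → 3*val = 0) ∧ (2*val > tot - 8 → ((3*b > -12 → 3*val = 0) ∧ (2*val > tot - 8 → ((3*b > -12 → 3*val = 0) ∧ (2*val > tot - 8 → ((3*b > -12 → 3*val = 0) ∧ (¬(2*val > tot - 8))))))))))
Answer: WP = (¬(2*val = 6 ↔ b ≥ 8)) → (2*val > tot - 8 → ((3*b > -12 → 3*val = 0) ∧ (2*val > tot - 8 → ((3*b > -12 → 3*val = 0) ∧ (2*val > tot - 8 → ((3*b > -12 → 3*val = 0) ∧ (2*val > tot - 8 → ((3*b > -12 → 3*val = 0) ∧ (¬(2*val > tot - 8))))))))))


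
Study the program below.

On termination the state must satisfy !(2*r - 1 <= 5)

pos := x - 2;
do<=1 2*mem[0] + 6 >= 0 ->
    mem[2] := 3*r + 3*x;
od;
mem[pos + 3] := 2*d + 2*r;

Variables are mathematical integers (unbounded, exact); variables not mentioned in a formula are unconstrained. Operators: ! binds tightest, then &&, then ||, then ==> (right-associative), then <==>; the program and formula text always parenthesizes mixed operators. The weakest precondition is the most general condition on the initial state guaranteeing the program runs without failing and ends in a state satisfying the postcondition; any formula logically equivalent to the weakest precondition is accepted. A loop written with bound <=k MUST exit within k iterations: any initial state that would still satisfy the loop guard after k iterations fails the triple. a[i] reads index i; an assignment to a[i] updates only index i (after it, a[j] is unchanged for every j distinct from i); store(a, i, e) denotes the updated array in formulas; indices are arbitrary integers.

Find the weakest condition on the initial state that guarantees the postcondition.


Working backward. After the program, the postcondition !(2*r - 1 <= 5) must hold; in canonical form it is !(2*r <= 6).
Before mem[pos + 3] := 2*d + 2*r: !(2*r <= 6)
Before the loop (bound <=1), unroll the exhaustion recursion (WP_0 = exit-now case; WP_j = one more guarded iteration, up to j = 1):
  WP_0: (!(2*mem[0] >= -6)) && (!(2*r <= 6))
  WP_1: (2*mem[0] >= -6 ==> ((!(2*mem[0] >= -6)) && (!(2*r <= 6)))) && ((!(2*mem[0] >= -6)) ==> (!(2*r <= 6)))
So before the loop: (2*mem[0] >= -6 ==> ((!(2*mem[0] >= -6)) && (!(2*r <= 6)))) && ((!(2*mem[0] >= -6)) ==> (!(2*r <= 6)))
Before pos := x - 2: (2*mem[0] >= -6 ==> ((!(2*mem[0] >= -6)) && (!(2*r <= 6)))) && ((!(2*mem[0] >= -6)) ==> (!(2*r <= 6)))
Answer: WP = (2*mem[0] >= -6 ==> ((!(2*mem[0] >= -6)) && (!(2*r <= 6)))) && ((!(2*mem[0] >= -6)) ==> (!(2*r <= 6)))


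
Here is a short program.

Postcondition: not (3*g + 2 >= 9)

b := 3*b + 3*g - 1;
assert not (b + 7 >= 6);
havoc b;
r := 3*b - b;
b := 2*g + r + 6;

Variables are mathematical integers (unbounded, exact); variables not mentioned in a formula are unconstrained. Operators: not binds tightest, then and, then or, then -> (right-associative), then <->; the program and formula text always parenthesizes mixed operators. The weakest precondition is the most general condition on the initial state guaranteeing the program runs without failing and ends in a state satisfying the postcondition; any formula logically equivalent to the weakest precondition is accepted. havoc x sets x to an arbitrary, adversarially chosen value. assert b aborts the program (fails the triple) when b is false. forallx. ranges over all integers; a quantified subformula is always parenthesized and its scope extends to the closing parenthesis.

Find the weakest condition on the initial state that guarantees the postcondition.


Working backward. After the program, the postcondition not (3*g + 2 >= 9) must hold; in canonical form it is not (3*g >= 7).
Before b := 2*g + r + 6: not (3*g >= 7)
Before r := 3*b - b: not (3*g >= 7)
Before havoc b: not (3*g >= 7)
Before assert not (b + 7 >= 6): (not (b >= -1)) and (not (3*g >= 7))
Before b := 3*b + 3*g - 1: (not (3*b + 3*g >= 0)) and (not (3*g >= 7))
Answer: WP = (not (3*b + 3*g >= 0)) and (not (3*g >= 7))


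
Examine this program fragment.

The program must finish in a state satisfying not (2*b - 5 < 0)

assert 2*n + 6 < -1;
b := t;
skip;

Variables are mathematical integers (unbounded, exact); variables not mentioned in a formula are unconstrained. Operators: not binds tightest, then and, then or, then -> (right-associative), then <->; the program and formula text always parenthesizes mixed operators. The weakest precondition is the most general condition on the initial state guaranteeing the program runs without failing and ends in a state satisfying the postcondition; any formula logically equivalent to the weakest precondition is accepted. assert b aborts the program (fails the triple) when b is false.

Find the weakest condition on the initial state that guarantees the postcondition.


Working backward. After the program, the postcondition not (2*b - 5 < 0) must hold; in canonical form it is not (2*b < 5).
Before skip: not (2*b < 5)
Before b := t: not (2*t < 5)
Before assert 2*n + 6 < -1: 2*n < -7 and (not (2*t < 5))
Answer: WP = 2*n < -7 and (not (2*t < 5))


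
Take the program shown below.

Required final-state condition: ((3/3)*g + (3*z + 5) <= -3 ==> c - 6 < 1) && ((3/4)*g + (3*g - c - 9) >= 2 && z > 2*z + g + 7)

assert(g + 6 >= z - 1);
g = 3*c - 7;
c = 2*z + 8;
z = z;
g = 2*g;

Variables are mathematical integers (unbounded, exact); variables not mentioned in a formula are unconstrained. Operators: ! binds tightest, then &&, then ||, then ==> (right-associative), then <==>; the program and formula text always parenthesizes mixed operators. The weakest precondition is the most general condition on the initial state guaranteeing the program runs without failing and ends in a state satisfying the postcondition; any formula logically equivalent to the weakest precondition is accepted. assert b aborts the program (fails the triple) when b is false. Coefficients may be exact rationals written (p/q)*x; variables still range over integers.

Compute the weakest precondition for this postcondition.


Working backward. After the program, the postcondition ((3/3)*g + (3*z + 5) <= -3 ==> c - 6 < 1) && ((3/4)*g + (3*g - c - 9) >= 2 && z > 2*z + g + 7) must hold; in canonical form it is (g + 3*z <= -8 ==> c < 7) && (15/4)*g >= c + 11 && g + z < -7.
Before g := 2*g: (2*g + 3*z <= -8 ==> c < 7) && (15/2)*g >= c + 11 && 2*g + z < -7
Before z := z: (2*g + 3*z <= -8 ==> c < 7) && (15/2)*g >= c + 11 && 2*g + z < -7
Before c := 2*z + 8: (2*g + 3*z <= -8 ==> 2*z < -1) && (15/2)*g >= 2*z + 19 && 2*g + z < -7
Before g := 3*c - 7: (6*c + 3*z <= 6 ==> 2*z < -1) && (45/2)*c >= 2*z + 143/2 && 6*c + z < 7
Before assert g + 6 >= z - 1: g >= z - 7 && (6*c + 3*z <= 6 ==> 2*z < -1) && (45/2)*c >= 2*z + 143/2 && 6*c + z < 7
Answer: WP = g >= z - 7 && (6*c + 3*z <= 6 ==> 2*z < -1) && (45/2)*c >= 2*z + 143/2 && 6*c + z < 7


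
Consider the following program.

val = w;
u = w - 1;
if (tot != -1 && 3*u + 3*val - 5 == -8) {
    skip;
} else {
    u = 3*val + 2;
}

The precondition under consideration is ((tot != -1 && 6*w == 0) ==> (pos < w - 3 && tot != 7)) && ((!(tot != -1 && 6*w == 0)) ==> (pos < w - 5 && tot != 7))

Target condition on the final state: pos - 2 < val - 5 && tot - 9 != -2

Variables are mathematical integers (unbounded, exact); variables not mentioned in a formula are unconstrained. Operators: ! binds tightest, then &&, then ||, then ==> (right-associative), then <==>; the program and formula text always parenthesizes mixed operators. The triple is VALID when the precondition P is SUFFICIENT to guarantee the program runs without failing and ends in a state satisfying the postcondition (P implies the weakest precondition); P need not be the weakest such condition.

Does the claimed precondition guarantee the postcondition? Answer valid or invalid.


Working backward. After the program, the postcondition pos - 2 < val - 5 && tot - 9 != -2 must hold; in canonical form it is pos < val - 3 && tot != 7.
Then branch requires pos < val - 3 && tot != 7; else branch requires pos < val - 3 && tot != 7.
Before the if: ((tot != -1 && 3*u + 3*val == -3) ==> (pos < val - 3 && tot != 7)) && ((!(tot != -1 && 3*u + 3*val == -3)) ==> (pos < val - 3 && tot != 7))
Before u := w - 1: ((tot != -1 && 3*val + 3*w == 0) ==> (pos < val - 3 && tot != 7)) && ((!(tot != -1 && 3*val + 3*w == 0)) ==> (pos < val - 3 && tot != 7))
Before val := w: ((tot != -1 && 6*w == 0) ==> (pos < w - 3 && tot != 7)) && ((!(tot != -1 && 6*w == 0)) ==> (pos < w - 3 && tot != 7))
The weakest precondition is ((tot != -1 && 6*w == 0) ==> (pos < w - 3 && tot != 7)) && ((!(tot != -1 && 6*w == 0)) ==> (pos < w - 3 && tot != 7)).
Check whether ((tot != -1 && 6*w == 0) ==> (pos < w - 3 && tot != 7)) && ((!(tot != -1 && 6*w == 0)) ==> (pos < w - 5 && tot != 7)) implies it.
Every state satisfying the precondition satisfies the weakest precondition: the implication holds.
Answer: valid


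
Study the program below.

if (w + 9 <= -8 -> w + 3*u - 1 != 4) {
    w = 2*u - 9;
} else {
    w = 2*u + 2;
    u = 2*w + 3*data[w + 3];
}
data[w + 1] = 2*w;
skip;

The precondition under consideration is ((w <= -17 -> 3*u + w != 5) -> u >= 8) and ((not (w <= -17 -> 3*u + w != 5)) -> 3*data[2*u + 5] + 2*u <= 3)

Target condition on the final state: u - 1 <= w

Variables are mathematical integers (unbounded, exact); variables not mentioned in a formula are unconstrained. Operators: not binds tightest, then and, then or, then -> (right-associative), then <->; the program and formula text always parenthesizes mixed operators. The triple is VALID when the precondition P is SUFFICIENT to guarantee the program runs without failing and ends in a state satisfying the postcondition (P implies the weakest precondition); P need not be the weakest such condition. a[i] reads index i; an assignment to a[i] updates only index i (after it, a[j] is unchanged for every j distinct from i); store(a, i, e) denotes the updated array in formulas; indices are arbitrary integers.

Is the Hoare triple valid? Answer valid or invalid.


Working backward. After the program, the postcondition u - 1 <= w must hold; in canonical form it is u <= w + 1.
Before skip: u <= w + 1
Before data[w + 1] := 2*w: u <= w + 1
Then branch requires u >= 8; else branch requires 3*data[2*u + 5] + 2*u <= -1.
Before the if: ((w <= -17 -> 3*u + w != 5) -> u >= 8) and ((not (w <= -17 -> 3*u + w != 5)) -> 3*data[2*u + 5] + 2*u <= -1)
The weakest precondition is ((w <= -17 -> 3*u + w != 5) -> u >= 8) and ((not (w <= -17 -> 3*u + w != 5)) -> 3*data[2*u + 5] + 2*u <= -1).
Check whether ((w <= -17 -> 3*u + w != 5) -> u >= 8) and ((not (w <= -17 -> 3*u + w != 5)) -> 3*data[2*u + 5] + 2*u <= 3) implies it.
Countermodel: at the initial state data = {[23] = -5, elsewhere -5}, u = 9, w = -22, the precondition holds but the weakest precondition fails.
Answer: invalid


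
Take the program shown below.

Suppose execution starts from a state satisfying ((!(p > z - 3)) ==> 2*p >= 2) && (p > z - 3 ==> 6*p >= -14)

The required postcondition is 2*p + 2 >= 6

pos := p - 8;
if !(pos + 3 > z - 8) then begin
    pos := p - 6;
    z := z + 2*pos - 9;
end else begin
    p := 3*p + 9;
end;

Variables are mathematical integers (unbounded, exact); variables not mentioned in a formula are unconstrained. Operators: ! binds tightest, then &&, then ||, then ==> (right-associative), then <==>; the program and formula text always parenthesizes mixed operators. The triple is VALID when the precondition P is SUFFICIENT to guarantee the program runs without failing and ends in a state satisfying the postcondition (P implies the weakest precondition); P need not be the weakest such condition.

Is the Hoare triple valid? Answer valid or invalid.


Working backward. After the program, the postcondition 2*p + 2 >= 6 must hold; in canonical form it is 2*p >= 4.
Then branch requires 2*p >= 4; else branch requires 6*p >= -14.
Before the if: ((!(pos > z - 11)) ==> 2*p >= 4) && (pos > z - 11 ==> 6*p >= -14)
Before pos := p - 8: ((!(p > z - 3)) ==> 2*p >= 4) && (p > z - 3 ==> 6*p >= -14)
The weakest precondition is ((!(p > z - 3)) ==> 2*p >= 4) && (p > z - 3 ==> 6*p >= -14).
Check whether ((!(p > z - 3)) ==> 2*p >= 2) && (p > z - 3 ==> 6*p >= -14) implies it.
Countermodel: at the initial state p = 1, z = 4, the precondition holds but the weakest precondition fails.
Answer: invalid
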